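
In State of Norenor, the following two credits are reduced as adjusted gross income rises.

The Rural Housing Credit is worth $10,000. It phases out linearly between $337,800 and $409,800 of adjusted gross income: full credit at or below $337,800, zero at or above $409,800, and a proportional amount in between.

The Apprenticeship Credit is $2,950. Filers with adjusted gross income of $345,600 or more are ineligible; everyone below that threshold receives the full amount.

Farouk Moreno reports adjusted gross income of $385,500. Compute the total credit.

Rural Housing Credit: $385,500 is $47,700 into a $72,000 phase-out range, leaving 24,300/72,000 of the credit: $10,000 × 24,300/72,000 = $3,375.
Apprenticeship Credit: $385,500 meets or exceeds the $345,600 cutoff, so the credit is $0.
Total: $3,375 + $0 = $3,375.

$3,375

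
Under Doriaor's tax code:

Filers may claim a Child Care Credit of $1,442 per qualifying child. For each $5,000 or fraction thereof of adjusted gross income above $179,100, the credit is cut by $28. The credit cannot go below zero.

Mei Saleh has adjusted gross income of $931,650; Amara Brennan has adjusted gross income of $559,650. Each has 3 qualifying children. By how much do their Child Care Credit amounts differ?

$2,072

Mei ($931,650): Child Care Credit: base = 3 × $1,442 = $4,326. income exceeds $179,100 by $752,550, which is 151 full-or-partial $5,000 increments; reduction = 151 × $28 = $4,228, leaving $98.
Amara ($559,650): Child Care Credit: base = 3 × $1,442 = $4,326. income exceeds $179,100 by $380,550, which is 77 full-or-partial $5,000 increments; reduction = 77 × $28 = $2,156, leaving $2,170.
Difference: |$98 − $2,170| = $2,072.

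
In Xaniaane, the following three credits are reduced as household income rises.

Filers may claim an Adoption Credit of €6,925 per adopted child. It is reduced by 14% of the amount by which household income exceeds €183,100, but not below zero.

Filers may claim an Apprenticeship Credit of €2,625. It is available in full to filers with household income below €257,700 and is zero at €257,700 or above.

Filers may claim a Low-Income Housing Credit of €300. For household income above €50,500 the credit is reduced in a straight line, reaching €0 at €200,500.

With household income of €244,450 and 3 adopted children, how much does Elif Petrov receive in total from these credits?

Adoption Credit: base = 3 × €6,925 = €20,775. 14% of the €61,350 excess over €183,100 is €8,589; credit = €20,775 − €8,589 = €12,186.
Apprenticeship Credit: €244,450 is below the €257,700 cutoff, so the full €2,625 applies.
Low-Income Housing Credit: €244,450 is at or above €200,500, so the credit is €0.
Total: €12,186 + €2,625 + €0 = €14,811.

€14,811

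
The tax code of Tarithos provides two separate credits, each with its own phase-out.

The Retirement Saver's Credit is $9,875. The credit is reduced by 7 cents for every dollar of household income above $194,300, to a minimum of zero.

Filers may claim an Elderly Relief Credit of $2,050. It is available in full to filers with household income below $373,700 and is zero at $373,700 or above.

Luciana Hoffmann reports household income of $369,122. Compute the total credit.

Retirement Saver's Credit: 7% of the $174,822 excess over $194,300 is $12,237.54 ≥ base, so the credit is $0.
Elderly Relief Credit: $369,122 is below the $373,700 cutoff, so the full $2,050 applies.
Total: $0 + $2,050 = $2,050.

$2,050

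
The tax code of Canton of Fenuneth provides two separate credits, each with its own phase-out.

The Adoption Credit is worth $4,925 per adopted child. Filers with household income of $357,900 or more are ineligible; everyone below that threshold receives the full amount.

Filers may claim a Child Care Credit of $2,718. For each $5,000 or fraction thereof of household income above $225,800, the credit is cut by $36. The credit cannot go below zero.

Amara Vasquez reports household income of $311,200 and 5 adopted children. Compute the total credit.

Adoption Credit: base = 5 × $4,925 = $24,625. $311,200 is below the $357,900 cutoff, so the full $24,625 applies.
Child Care Credit: income exceeds $225,800 by $85,400, which is 18 full-or-partial $5,000 increments; reduction = 18 × $36 = $648, leaving $2,070.
Total: $24,625 + $2,070 = $26,695.

$26,695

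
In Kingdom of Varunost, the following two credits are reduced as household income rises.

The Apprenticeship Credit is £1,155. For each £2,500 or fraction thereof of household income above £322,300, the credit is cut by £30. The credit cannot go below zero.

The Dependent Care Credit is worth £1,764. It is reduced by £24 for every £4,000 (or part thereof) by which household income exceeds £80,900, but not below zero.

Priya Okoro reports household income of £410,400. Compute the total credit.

Apprenticeship Credit: income exceeds £322,300 by £88,100, which is 36 full-or-partial £2,500 increments; reduction = 36 × £30 = £1,080, leaving £75.
Dependent Care Credit: income exceeds £80,900 by £329,500 → 83 increments × £24 = £1,992 ≥ base, so the credit is £0.
Total: £75 + £0 = £75.

£75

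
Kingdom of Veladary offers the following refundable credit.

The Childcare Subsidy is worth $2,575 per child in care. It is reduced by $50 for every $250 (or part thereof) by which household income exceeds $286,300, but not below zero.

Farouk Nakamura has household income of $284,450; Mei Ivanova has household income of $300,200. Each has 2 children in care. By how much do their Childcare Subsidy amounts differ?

Farouk ($284,450): Childcare Subsidy: base = 2 × $2,575 = $5,150. $284,450 is at or below the $286,300 threshold, so the full $5,150 applies.
Mei ($300,200): Childcare Subsidy: base = 2 × $2,575 = $5,150. income exceeds $286,300 by $13,900, which is 56 full-or-partial $250 increments; reduction = 56 × $50 = $2,800, leaving $2,350.
Difference: |$5,150 − $2,350| = $2,800.

$2,800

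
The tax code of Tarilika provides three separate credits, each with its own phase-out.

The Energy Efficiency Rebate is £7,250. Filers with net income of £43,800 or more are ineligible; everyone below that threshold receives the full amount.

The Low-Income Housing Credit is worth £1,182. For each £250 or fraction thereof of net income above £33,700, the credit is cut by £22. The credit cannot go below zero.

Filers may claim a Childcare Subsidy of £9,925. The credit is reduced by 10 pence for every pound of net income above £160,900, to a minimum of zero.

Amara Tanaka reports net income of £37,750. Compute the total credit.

Energy Efficiency Rebate: £37,750 is below the £43,800 cutoff, so the full £7,250 applies.
Low-Income Housing Credit: income exceeds £33,700 by £4,050, which is 17 full-or-partial £250 increments; reduction = 17 × £22 = £374, leaving £808.
Childcare Subsidy: £37,750 is at or below the £160,900 threshold, so the full £9,925 applies.
Total: £7,250 + £808 + £9,925 = £17,983.

£17,983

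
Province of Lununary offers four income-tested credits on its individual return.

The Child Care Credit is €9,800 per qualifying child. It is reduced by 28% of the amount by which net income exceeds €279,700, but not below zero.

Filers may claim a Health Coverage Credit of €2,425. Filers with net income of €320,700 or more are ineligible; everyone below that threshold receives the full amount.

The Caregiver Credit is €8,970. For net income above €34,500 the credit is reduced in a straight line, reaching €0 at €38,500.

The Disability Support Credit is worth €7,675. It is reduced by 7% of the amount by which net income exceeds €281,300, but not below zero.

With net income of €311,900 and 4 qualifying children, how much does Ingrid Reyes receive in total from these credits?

Child Care Credit: base = 4 × €9,800 = €39,200. 28% of the €32,200 excess over €279,700 is €9,016; credit = €39,200 − €9,016 = €30,184.
Health Coverage Credit: €311,900 is below the €320,700 cutoff, so the full €2,425 applies.
Caregiver Credit: €311,900 is at or above €38,500, so the credit is €0.
Disability Support Credit: 7% of the €30,600 excess over €281,300 is €2,142; credit = €7,675 − €2,142 = €5,533.
Total: €30,184 + €2,425 + €0 + €5,533 = €38,142.

€38,142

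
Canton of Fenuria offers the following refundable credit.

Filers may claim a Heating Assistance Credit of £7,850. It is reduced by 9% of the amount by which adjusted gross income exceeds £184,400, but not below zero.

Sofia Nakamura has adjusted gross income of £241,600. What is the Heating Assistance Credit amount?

Heating Assistance Credit: 9% of the £57,200 excess over £184,400 is £5,148; credit = £7,850 − £5,148 = £2,702.

£2,702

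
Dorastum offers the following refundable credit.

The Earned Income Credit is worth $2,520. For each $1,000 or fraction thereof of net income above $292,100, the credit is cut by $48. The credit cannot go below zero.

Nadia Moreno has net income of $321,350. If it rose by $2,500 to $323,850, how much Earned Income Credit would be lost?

$96

At $321,350 — income exceeds $292,100 by $29,250, which is 30 full-or-partial $1,000 increments; reduction = 30 × $48 = $1,440, leaving $1,080.
At $323,850 — income exceeds $292,100 by $31,750, which is 32 full-or-partial $1,000 increments; reduction = 32 × $48 = $1,536, leaving $984.
Lost: $1,080 − $984 = $96.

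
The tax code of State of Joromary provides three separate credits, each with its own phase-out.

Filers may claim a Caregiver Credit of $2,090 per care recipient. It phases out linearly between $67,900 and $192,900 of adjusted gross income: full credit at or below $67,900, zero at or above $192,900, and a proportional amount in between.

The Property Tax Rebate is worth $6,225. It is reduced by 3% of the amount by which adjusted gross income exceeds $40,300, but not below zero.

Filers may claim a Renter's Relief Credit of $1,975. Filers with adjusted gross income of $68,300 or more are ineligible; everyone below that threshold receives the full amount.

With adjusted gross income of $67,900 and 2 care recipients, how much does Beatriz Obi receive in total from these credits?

$11,552

Caregiver Credit: base = 2 × $2,090 = $4,180. $67,900 is at or below the $67,900 threshold, so the full $4,180 applies.
Property Tax Rebate: 3% of the $27,600 excess over $40,300 is $828; credit = $6,225 − $828 = $5,397.
Renter's Relief Credit: $67,900 is below the $68,300 cutoff, so the full $1,975 applies.
Total: $4,180 + $5,397 + $1,975 = $11,552.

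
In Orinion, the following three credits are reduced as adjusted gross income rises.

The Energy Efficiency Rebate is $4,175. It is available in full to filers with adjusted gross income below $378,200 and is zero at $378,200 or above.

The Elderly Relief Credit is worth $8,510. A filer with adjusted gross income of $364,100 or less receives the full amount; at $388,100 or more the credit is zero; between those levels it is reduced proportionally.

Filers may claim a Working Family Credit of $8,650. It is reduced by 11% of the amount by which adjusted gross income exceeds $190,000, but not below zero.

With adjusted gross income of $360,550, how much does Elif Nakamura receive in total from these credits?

Energy Efficiency Rebate: $360,550 is below the $378,200 cutoff, so the full $4,175 applies.
Elderly Relief Credit: $360,550 is at or below the $364,100 threshold, so the full $8,510 applies.
Working Family Credit: 11% of the $170,550 excess over $190,000 is $18,760.50 ≥ base, so the credit is $0.
Total: $4,175 + $8,510 + $0 = $12,685.

$12,685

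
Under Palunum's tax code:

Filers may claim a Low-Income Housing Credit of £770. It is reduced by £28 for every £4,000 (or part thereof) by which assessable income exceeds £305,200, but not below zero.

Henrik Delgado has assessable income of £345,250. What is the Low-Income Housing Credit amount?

Low-Income Housing Credit: income exceeds £305,200 by £40,050, which is 11 full-or-partial £4,000 increments; reduction = 11 × £28 = £308, leaving £462.

£462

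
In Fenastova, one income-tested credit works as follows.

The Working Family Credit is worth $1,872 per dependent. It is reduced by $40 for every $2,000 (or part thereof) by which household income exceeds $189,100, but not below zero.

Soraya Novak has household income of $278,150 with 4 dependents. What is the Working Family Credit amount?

$5,688

Working Family Credit: base = 4 × $1,872 = $7,488. income exceeds $189,100 by $89,050, which is 45 full-or-partial $2,000 increments; reduction = 45 × $40 = $1,800, leaving $5,688.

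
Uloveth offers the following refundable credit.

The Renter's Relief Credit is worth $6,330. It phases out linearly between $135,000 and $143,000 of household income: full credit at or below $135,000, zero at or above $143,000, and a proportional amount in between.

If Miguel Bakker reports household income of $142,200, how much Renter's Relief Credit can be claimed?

Renter's Relief Credit: $142,200 is $7,200 into a $8,000 phase-out range, leaving 800/8,000 of the credit: $6,330 × 800/8,000 = $633.

$633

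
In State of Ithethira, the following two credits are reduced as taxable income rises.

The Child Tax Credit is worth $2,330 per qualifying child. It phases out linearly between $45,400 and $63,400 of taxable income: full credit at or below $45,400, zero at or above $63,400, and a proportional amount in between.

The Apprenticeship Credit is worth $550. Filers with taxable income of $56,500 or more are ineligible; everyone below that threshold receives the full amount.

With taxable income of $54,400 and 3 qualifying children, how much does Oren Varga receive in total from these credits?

$4,045

Child Tax Credit: base = 3 × $2,330 = $6,990. $54,400 is $9,000 into a $18,000 phase-out range, leaving 9,000/18,000 of the credit: $6,990 × 9,000/18,000 = $3,495.
Apprenticeship Credit: $54,400 is below the $56,500 cutoff, so the full $550 applies.
Total: $3,495 + $550 = $4,045.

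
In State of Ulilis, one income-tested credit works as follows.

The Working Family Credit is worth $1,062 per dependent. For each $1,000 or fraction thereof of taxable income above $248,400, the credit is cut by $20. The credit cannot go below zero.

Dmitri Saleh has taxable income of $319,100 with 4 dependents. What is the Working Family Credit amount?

$2,828

Working Family Credit: base = 4 × $1,062 = $4,248. income exceeds $248,400 by $70,700, which is 71 full-or-partial $1,000 increments; reduction = 71 × $20 = $1,420, leaving $2,828.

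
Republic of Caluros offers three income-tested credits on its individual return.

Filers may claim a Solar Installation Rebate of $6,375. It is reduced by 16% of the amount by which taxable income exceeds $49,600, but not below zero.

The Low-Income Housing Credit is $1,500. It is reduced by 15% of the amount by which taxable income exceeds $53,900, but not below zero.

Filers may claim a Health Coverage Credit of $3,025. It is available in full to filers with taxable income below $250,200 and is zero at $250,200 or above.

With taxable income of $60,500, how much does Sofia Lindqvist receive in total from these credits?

$8,166

Solar Installation Rebate: 16% of the $10,900 excess over $49,600 is $1,744; credit = $6,375 − $1,744 = $4,631.
Low-Income Housing Credit: 15% of the $6,600 excess over $53,900 is $990; credit = $1,500 − $990 = $510.
Health Coverage Credit: $60,500 is below the $250,200 cutoff, so the full $3,025 applies.
Total: $4,631 + $510 + $3,025 = $8,166.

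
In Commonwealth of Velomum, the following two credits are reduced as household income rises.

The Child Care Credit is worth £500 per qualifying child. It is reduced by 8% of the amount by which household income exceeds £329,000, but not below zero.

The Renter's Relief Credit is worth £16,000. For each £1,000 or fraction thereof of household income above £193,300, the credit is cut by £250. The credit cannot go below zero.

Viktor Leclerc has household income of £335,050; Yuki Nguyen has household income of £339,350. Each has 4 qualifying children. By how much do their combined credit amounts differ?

£344

Viktor (£335,050): Child Care Credit: base = 4 × £500 = £2,000. 8% of the £6,050 excess over £329,000 is £484; credit = £2,000 − £484 = £1,516. Renter's Relief Credit: income exceeds £193,300 by £141,750 → 142 increments × £250 = £35,500 ≥ base, so the credit is £0. total £1,516 + £0 = £1,516
Yuki (£339,350): Child Care Credit: base = 4 × £500 = £2,000. 8% of the £10,350 excess over £329,000 is £828; credit = £2,000 − £828 = £1,172. Renter's Relief Credit: income exceeds £193,300 by £146,050 → 147 increments × £250 = £36,750 ≥ base, so the credit is £0. total £1,172 + £0 = £1,172
Difference: |£1,516 − £1,172| = £344.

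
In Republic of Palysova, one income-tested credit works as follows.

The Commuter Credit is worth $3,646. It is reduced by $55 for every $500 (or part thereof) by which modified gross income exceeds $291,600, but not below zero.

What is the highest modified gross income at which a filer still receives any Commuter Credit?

After 66 increments the reduction is 66 × $55 = $3,630, leaving $16; one more increment wipes it out. Increment 66 ends at excess 66 × $500 = $33,000, so the highest qualifying income is $291,600 + $33,000 = $324,600.

$324,600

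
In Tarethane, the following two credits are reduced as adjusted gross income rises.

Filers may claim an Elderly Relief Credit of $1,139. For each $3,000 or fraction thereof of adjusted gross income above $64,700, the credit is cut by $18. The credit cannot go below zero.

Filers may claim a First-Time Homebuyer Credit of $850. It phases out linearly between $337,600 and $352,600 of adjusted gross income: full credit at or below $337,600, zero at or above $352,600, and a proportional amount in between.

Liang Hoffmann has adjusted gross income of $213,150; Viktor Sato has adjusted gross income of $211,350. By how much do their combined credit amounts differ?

Liang ($213,150): Elderly Relief Credit: income exceeds $64,700 by $148,450, which is 50 full-or-partial $3,000 increments; reduction = 50 × $18 = $900, leaving $239. First-Time Homebuyer Credit: $213,150 is at or below the $337,600 threshold, so the full $850 applies. total $239 + $850 = $1,089
Viktor ($211,350): Elderly Relief Credit: income exceeds $64,700 by $146,650, which is 49 full-or-partial $3,000 increments; reduction = 49 × $18 = $882, leaving $257. First-Time Homebuyer Credit: $211,350 is at or below the $337,600 threshold, so the full $850 applies. total $257 + $850 = $1,107
Difference: |$1,089 − $1,107| = $18.

$18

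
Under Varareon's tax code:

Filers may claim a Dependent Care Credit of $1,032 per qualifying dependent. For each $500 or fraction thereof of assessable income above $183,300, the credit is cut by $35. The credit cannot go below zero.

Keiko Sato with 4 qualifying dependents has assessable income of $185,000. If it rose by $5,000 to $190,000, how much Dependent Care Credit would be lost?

At $185,000 — base = 4 × $1,032 = $4,128. income exceeds $183,300 by $1,700, which is 4 full-or-partial $500 increments; reduction = 4 × $35 = $140, leaving $3,988.
At $190,000 — base = 4 × $1,032 = $4,128. income exceeds $183,300 by $6,700, which is 14 full-or-partial $500 increments; reduction = 14 × $35 = $490, leaving $3,638.
Lost: $3,988 − $3,638 = $350.

$350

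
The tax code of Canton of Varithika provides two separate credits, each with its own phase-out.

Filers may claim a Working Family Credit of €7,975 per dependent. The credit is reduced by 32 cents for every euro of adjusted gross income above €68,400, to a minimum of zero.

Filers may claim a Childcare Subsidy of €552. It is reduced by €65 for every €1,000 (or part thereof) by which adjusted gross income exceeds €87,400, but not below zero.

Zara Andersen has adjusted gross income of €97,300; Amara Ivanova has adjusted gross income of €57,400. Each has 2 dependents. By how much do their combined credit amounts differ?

€9,800

Zara (€97,300): Working Family Credit: base = 2 × €7,975 = €15,950. 32% of the €28,900 excess over €68,400 is €9,248; credit = €15,950 − €9,248 = €6,702. Childcare Subsidy: income exceeds €87,400 by €9,900 → 10 increments × €65 = €650 ≥ base, so the credit is €0. total €6,702 + €0 = €6,702
Amara (€57,400): Working Family Credit: base = 2 × €7,975 = €15,950. €57,400 is at or below the €68,400 threshold, so the full €15,950 applies. Childcare Subsidy: €57,400 is at or below the €87,400 threshold, so the full €552 applies. total €15,950 + €552 = €16,502
Difference: |€6,702 − €16,502| = €9,800.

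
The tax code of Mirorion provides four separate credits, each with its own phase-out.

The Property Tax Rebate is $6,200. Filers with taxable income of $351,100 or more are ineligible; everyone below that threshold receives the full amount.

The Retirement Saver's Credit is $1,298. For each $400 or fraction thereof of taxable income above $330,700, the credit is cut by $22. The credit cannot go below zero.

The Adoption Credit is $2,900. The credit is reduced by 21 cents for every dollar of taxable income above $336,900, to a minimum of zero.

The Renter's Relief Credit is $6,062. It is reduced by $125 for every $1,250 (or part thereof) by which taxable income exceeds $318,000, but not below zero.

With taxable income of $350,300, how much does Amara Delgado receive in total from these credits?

Property Tax Rebate: $350,300 is below the $351,100 cutoff, so the full $6,200 applies.
Retirement Saver's Credit: income exceeds $330,700 by $19,600, which is 49 full-or-partial $400 increments; reduction = 49 × $22 = $1,078, leaving $220.
Adoption Credit: 21% of the $13,400 excess over $336,900 is $2,814; credit = $2,900 − $2,814 = $86.
Renter's Relief Credit: income exceeds $318,000 by $32,300, which is 26 full-or-partial $1,250 increments; reduction = 26 × $125 = $3,250, leaving $2,812.
Total: $6,200 + $220 + $86 + $2,812 = $9,318.

$9,318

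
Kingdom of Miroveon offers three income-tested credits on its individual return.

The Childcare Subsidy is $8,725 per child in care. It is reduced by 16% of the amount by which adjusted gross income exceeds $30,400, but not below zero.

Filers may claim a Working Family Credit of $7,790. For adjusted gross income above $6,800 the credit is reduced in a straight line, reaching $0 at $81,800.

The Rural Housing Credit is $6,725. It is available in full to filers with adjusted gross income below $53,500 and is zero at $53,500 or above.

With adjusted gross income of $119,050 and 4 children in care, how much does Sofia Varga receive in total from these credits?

$20,716

Childcare Subsidy: base = 4 × $8,725 = $34,900. 16% of the $88,650 excess over $30,400 is $14,184; credit = $34,900 − $14,184 = $20,716.
Working Family Credit: $119,050 is at or above $81,800, so the credit is $0.
Rural Housing Credit: $119,050 meets or exceeds the $53,500 cutoff, so the credit is $0.
Total: $20,716 + $0 + $0 = $20,716.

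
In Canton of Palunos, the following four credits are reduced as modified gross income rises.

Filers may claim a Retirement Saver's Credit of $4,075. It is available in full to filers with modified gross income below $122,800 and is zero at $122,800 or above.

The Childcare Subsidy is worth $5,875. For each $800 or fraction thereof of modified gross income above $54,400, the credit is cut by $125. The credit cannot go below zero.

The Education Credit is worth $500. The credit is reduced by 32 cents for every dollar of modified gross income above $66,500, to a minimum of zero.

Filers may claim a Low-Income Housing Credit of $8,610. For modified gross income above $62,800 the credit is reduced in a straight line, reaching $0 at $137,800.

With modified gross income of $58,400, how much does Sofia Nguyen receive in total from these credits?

$18,435

Retirement Saver's Credit: $58,400 is below the $122,800 cutoff, so the full $4,075 applies.
Childcare Subsidy: income exceeds $54,400 by $4,000, which is 5 full-or-partial $800 increments; reduction = 5 × $125 = $625, leaving $5,250.
Education Credit: $58,400 is at or below the $66,500 threshold, so the full $500 applies.
Low-Income Housing Credit: $58,400 is at or below the $62,800 threshold, so the full $8,610 applies.
Total: $4,075 + $5,250 + $500 + $8,610 = $18,435.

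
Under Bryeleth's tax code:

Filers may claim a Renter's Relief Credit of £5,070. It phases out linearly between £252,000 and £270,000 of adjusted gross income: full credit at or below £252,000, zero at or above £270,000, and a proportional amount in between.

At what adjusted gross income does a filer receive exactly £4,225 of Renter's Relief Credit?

£255,000

£4,225 is 4,225/5,070 of the full £5,070, so 845/5,070 of the £18,000 range has been used: income = £252,000 + £18,000 × 845/5,070 = £255,000.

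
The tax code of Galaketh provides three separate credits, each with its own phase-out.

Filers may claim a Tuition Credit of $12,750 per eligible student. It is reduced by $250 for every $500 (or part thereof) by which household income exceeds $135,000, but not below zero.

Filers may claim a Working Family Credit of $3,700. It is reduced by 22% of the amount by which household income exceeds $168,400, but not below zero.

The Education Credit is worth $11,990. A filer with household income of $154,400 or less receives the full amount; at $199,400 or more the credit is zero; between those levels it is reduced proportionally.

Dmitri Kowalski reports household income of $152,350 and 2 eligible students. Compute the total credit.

$32,440

Tuition Credit: base = 2 × $12,750 = $25,500. income exceeds $135,000 by $17,350, which is 35 full-or-partial $500 increments; reduction = 35 × $250 = $8,750, leaving $16,750.
Working Family Credit: $152,350 is at or below the $168,400 threshold, so the full $3,700 applies.
Education Credit: $152,350 is at or below the $154,400 threshold, so the full $11,990 applies.
Total: $16,750 + $3,700 + $11,990 = $32,440.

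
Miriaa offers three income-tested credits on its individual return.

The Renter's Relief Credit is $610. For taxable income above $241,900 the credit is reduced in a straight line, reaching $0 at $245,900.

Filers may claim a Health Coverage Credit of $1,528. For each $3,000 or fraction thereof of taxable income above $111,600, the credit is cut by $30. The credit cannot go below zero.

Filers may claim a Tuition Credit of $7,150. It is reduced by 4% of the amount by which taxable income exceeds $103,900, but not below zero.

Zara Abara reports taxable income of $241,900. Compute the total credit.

Renter's Relief Credit: $241,900 is at or below the $241,900 threshold, so the full $610 applies.
Health Coverage Credit: income exceeds $111,600 by $130,300, which is 44 full-or-partial $3,000 increments; reduction = 44 × $30 = $1,320, leaving $208.
Tuition Credit: 4% of the $138,000 excess over $103,900 is $5,520; credit = $7,150 − $5,520 = $1,630.
Total: $610 + $208 + $1,630 = $2,448.

$2,448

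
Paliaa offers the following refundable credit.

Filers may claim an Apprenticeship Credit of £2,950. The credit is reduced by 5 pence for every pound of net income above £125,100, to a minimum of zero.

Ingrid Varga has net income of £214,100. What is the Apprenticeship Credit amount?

£0

Apprenticeship Credit: 5% of the £89,000 excess over £125,100 is £4,450 ≥ base, so the credit is £0.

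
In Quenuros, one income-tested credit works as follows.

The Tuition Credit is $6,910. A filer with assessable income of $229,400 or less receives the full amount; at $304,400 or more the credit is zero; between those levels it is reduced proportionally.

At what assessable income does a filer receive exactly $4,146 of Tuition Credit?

$4,146 is 4,146/6,910 of the full $6,910, so 2,764/6,910 of the $75,000 range has been used: income = $229,400 + $75,000 × 2,764/6,910 = $259,400.

$259,400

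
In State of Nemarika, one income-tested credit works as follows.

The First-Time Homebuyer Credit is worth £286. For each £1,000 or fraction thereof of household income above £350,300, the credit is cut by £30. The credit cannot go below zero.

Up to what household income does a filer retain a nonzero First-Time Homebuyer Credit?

£359,300

After 9 increments the reduction is 9 × £30 = £270, leaving £16; one more increment wipes it out. Increment 9 ends at excess 9 × £1,000 = £9,000, so the highest qualifying income is £350,300 + £9,000 = £359,300.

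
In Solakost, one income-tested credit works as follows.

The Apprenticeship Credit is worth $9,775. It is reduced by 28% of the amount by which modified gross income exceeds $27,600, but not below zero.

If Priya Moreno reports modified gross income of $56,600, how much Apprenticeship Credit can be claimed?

$1,655

Apprenticeship Credit: 28% of the $29,000 excess over $27,600 is $8,120; credit = $9,775 − $8,120 = $1,655.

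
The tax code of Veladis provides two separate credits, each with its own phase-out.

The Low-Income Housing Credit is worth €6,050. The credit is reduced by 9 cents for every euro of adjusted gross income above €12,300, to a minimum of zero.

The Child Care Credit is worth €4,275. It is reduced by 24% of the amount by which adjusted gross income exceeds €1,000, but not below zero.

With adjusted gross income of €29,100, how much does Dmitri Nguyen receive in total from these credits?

€4,538

Low-Income Housing Credit: 9% of the €16,800 excess over €12,300 is €1,512; credit = €6,050 − €1,512 = €4,538.
Child Care Credit: 24% of the €28,100 excess over €1,000 is €6,744 ≥ base, so the credit is €0.
Total: €4,538 + €0 = €4,538.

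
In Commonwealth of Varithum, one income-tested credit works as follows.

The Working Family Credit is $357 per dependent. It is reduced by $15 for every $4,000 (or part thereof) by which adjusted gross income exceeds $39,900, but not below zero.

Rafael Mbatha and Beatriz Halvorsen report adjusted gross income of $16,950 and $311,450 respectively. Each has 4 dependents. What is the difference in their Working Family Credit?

$1,020

Rafael ($16,950): Working Family Credit: base = 4 × $357 = $1,428. $16,950 is at or below the $39,900 threshold, so the full $1,428 applies.
Beatriz ($311,450): Working Family Credit: base = 4 × $357 = $1,428. income exceeds $39,900 by $271,550, which is 68 full-or-partial $4,000 increments; reduction = 68 × $15 = $1,020, leaving $408.
Difference: |$1,428 − $408| = $1,020.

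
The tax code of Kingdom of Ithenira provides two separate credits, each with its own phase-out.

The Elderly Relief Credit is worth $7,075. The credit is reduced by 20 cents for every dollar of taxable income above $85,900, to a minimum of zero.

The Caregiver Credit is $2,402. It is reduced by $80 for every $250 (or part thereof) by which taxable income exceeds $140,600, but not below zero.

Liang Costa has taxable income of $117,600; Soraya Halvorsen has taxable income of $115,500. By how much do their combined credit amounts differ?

Liang ($117,600): Elderly Relief Credit: 20% of the $31,700 excess over $85,900 is $6,340; credit = $7,075 − $6,340 = $735. Caregiver Credit: $117,600 is at or below the $140,600 threshold, so the full $2,402 applies. total $735 + $2,402 = $3,137
Soraya ($115,500): Elderly Relief Credit: 20% of the $29,600 excess over $85,900 is $5,920; credit = $7,075 − $5,920 = $1,155. Caregiver Credit: $115,500 is at or below the $140,600 threshold, so the full $2,402 applies. total $1,155 + $2,402 = $3,557
Difference: |$3,137 − $3,557| = $420.

$420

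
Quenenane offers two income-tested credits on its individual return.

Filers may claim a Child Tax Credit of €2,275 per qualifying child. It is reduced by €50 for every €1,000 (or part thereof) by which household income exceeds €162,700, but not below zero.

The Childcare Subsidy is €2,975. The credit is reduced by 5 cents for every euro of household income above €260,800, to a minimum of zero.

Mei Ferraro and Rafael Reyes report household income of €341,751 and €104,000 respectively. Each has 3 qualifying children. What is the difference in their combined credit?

€9,800

Mei (€341,751): Child Tax Credit: base = 3 × €2,275 = €6,825. income exceeds €162,700 by €179,051 → 180 increments × €50 = €9,000 ≥ base, so the credit is €0. Childcare Subsidy: 5% of the €80,951 excess over €260,800 is €4,047.55 ≥ base, so the credit is €0. total €0 + €0 = €0
Rafael (€104,000): Child Tax Credit: base = 3 × €2,275 = €6,825. €104,000 is at or below the €162,700 threshold, so the full €6,825 applies. Childcare Subsidy: €104,000 is at or below the €260,800 threshold, so the full €2,975 applies. total €6,825 + €2,975 = €9,800
Difference: |€0 − €9,800| = €9,800.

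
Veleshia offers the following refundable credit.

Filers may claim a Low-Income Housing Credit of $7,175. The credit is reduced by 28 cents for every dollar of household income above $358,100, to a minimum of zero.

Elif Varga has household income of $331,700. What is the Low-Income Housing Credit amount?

$7,175

Low-Income Housing Credit: $331,700 is at or below the $358,100 threshold, so the full $7,175 applies.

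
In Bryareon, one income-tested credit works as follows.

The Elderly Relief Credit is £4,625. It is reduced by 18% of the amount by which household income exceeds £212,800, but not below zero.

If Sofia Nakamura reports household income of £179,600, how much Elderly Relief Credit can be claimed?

Elderly Relief Credit: £179,600 is at or below the £212,800 threshold, so the full £4,625 applies.

£4,625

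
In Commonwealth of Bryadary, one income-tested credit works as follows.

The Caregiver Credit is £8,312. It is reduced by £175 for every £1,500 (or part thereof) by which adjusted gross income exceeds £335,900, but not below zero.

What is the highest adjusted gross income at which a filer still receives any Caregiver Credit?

£406,400

After 47 increments the reduction is 47 × £175 = £8,225, leaving £87; one more increment wipes it out. Increment 47 ends at excess 47 × £1,500 = £70,500, so the highest qualifying income is £335,900 + £70,500 = £406,400.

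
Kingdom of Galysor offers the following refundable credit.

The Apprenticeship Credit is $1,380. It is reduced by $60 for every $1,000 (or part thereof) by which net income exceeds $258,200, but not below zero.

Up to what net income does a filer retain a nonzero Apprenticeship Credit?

$280,200

After 22 increments the reduction is 22 × $60 = $1,320, leaving $60; one more increment wipes it out. Increment 22 ends at excess 22 × $1,000 = $22,000, so the highest qualifying income is $258,200 + $22,000 = $280,200.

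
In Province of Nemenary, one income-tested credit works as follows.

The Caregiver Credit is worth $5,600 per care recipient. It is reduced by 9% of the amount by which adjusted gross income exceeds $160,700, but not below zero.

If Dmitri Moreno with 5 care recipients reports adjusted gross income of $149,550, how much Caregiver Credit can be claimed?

$28,000

Caregiver Credit: base = 5 × $5,600 = $28,000. $149,550 is at or below the $160,700 threshold, so the full $28,000 applies.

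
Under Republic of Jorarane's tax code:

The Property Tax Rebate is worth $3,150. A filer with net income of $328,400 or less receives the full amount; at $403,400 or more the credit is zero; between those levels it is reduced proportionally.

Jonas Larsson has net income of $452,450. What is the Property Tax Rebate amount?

$0

Property Tax Rebate: $452,450 is at or above $403,400, so the credit is $0.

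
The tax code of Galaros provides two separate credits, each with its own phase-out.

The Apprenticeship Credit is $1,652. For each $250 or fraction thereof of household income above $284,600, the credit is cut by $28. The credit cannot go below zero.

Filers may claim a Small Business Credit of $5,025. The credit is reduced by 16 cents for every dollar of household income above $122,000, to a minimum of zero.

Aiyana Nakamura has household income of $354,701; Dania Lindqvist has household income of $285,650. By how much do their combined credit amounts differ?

$1,512

Aiyana ($354,701): Apprenticeship Credit: income exceeds $284,600 by $70,101 → 281 increments × $28 = $7,868 ≥ base, so the credit is $0. Small Business Credit: 16% of the $232,701 excess over $122,000 is $37,232.16 ≥ base, so the credit is $0. total $0 + $0 = $0
Dania ($285,650): Apprenticeship Credit: income exceeds $284,600 by $1,050, which is 5 full-or-partial $250 increments; reduction = 5 × $28 = $140, leaving $1,512. Small Business Credit: 16% of the $163,650 excess over $122,000 is $26,184 ≥ base, so the credit is $0. total $1,512 + $0 = $1,512
Difference: |$0 − $1,512| = $1,512.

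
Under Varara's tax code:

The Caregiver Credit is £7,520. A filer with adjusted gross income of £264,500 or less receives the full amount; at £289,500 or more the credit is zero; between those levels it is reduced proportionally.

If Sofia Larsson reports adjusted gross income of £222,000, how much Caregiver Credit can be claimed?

Caregiver Credit: £222,000 is at or below the £264,500 threshold, so the full £7,520 applies.

£7,520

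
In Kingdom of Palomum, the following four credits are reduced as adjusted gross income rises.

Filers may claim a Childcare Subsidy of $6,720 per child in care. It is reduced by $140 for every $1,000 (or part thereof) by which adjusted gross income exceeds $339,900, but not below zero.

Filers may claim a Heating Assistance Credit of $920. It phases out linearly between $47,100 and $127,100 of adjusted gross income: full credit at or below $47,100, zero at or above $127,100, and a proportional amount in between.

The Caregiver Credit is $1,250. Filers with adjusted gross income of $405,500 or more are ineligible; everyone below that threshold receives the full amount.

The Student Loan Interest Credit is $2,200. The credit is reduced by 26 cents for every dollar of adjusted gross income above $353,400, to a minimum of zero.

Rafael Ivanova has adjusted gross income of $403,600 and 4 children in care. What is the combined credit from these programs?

Childcare Subsidy: base = 4 × $6,720 = $26,880. income exceeds $339,900 by $63,700, which is 64 full-or-partial $1,000 increments; reduction = 64 × $140 = $8,960, leaving $17,920.
Heating Assistance Credit: $403,600 is at or above $127,100, so the credit is $0.
Caregiver Credit: $403,600 is below the $405,500 cutoff, so the full $1,250 applies.
Student Loan Interest Credit: 26% of the $50,200 excess over $353,400 is $13,052 ≥ base, so the credit is $0.
Total: $17,920 + $0 + $1,250 + $0 = $19,170.

$19,170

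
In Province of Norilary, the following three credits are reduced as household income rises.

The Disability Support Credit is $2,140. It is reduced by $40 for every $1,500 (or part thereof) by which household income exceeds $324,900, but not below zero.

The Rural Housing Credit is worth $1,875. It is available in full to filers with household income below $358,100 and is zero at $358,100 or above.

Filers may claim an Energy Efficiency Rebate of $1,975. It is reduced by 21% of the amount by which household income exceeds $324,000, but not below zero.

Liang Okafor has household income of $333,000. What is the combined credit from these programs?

Disability Support Credit: income exceeds $324,900 by $8,100, which is 6 full-or-partial $1,500 increments; reduction = 6 × $40 = $240, leaving $1,900.
Rural Housing Credit: $333,000 is below the $358,100 cutoff, so the full $1,875 applies.
Energy Efficiency Rebate: 21% of the $9,000 excess over $324,000 is $1,890; credit = $1,975 − $1,890 = $85.
Total: $1,900 + $1,875 + $85 = $3,860.

$3,860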